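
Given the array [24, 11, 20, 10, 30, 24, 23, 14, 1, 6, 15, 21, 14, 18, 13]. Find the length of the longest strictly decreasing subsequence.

Negate each value so 'decreasing' becomes 'increasing', then run patience tails on the negated sequence:
-24 → extends → [-24]
-11 → extends → [-24, -11]
-20 → replaces -11 → [-24, -20]
-10 → extends → [-24, -20, -10]
-30 → replaces -24 → [-30, -20, -10]
-24 → replaces -20 → [-30, -24, -10]
-23 → replaces -10 → [-30, -24, -23]
-14 → extends → [-30, -24, -23, -14]
-1 → extends → [-30, -24, -23, -14, -1]
-6 → replaces -1 → [-30, -24, -23, -14, -6]
-15 → replaces -14 → [-30, -24, -23, -15, -6]
-21 → replaces -15 → [-30, -24, -23, -21, -6]
-14 → replaces -6 → [-30, -24, -23, -21, -14]
-18 → replaces -14 → [-30, -24, -23, -21, -18]
-13 → extends → [-30, -24, -23, -21, -18, -13]
Six tails, so the longest strictly decreasing subsequence of the original has length 6.

6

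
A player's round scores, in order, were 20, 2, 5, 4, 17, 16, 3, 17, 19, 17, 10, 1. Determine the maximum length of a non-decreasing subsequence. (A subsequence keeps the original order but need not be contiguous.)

Track the smallest tail for each achievable length (allowing ties):
20 → extends → [20]
2 → replaces 20 → [2]
5 → extends → [2, 5]
4 → replaces 5 → [2, 4]
17 → extends → [2, 4, 17]
16 → replaces 17 → [2, 4, 16]
3 → replaces 4 → [2, 3, 16]
17 → extends → [2, 3, 16, 17]
19 → extends → [2, 3, 16, 17, 19]
17 → replaces 19 → [2, 3, 16, 17, 17]
10 → replaces 16 → [2, 3, 10, 17, 17]
1 → replaces 2 → [1, 3, 10, 17, 17]
Five tails, so the longest non-decreasing subsequence has length 5 (e.g. 2, 5, 17, 17, 19).

5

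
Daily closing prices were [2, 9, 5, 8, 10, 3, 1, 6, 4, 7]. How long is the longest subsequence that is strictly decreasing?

Let dp[i] be the longest strictly decreasing subsequence ending at i:
i:      1  2  3  4  5  6  7  8  9 10
a[i]:   2  9  5  8 10  3  1  6  4  7
dp:     1  1  2  2  1  3  4  3  4  3
Maximum is 4.

4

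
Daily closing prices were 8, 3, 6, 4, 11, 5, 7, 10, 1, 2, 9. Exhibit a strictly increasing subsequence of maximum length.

Patience tails give the LIS length; then backtrack through the dp parents:
8 → extends → [8]
3 → replaces 8 → [3]
6 → extends → [3, 6]
4 → replaces 6 → [3, 4]
11 → extends → [3, 4, 11]
5 → replaces 11 → [3, 4, 5]
7 → extends → [3, 4, 5, 7]
10 → extends → [3, 4, 5, 7, 10]
1 → replaces 3 → [1, 4, 5, 7, 10]
2 → replaces 4 → [1, 2, 5, 7, 10]
9 → replaces 10 → [1, 2, 5, 7, 9]
Length 5; one witness is 3, 4, 5, 7, 10.

3, 4, 5, 7, 10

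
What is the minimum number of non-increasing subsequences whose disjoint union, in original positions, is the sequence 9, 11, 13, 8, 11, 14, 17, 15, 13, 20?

The minimum number of non-increasing subsequences covering a sequence equals the length of its longest strictly increasing subsequence.
LIS length is 6 (e.g. 9, 11, 13, 14, 17, 20), so 6 piles are needed.

6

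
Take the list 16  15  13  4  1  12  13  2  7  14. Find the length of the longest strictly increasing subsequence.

Track the smallest tail for each achievable length (strict):
16 → extends → [16]
15 → replaces 16 → [15]
13 → replaces 15 → [13]
4 → replaces 13 → [4]
1 → replaces 4 → [1]
12 → extends → [1, 12]
13 → extends → [1, 12, 13]
2 → replaces 12 → [1, 2, 13]
7 → replaces 13 → [1, 2, 7]
14 → extends → [1, 2, 7, 14]
Four tails, so the longest strictly increasing subsequence has length 4 (e.g. 4, 12, 13, 14).

4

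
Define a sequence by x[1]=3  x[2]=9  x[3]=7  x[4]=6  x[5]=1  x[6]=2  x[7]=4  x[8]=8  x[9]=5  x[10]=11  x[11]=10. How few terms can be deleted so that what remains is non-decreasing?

6

Fewest deletions = n − (longest non-decreasing subsequence).
Patience tails:
3 → extends → [3]
9 → extends → [3, 9]
7 → replaces 9 → [3, 7]
6 → replaces 7 → [3, 6]
1 → replaces 3 → [1, 6]
2 → replaces 6 → [1, 2]
4 → extends → [1, 2, 4]
8 → extends → [1, 2, 4, 8]
5 → replaces 8 → [1, 2, 4, 5]
11 → extends → [1, 2, 4, 5, 11]
10 → replaces 11 → [1, 2, 4, 5, 10]
Longest non-decreasing subsequence has length 5, so deletions = 11 − 5 = 6.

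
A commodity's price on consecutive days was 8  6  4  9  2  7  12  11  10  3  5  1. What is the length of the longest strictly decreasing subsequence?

Let dp[i] be the longest strictly decreasing subsequence ending at i:
i:      1  2  3  4  5  6  7  8  9 10 11 12
a[i]:   8  6  4  9  2  7 12 11 10  3  5  1
dp:     1  2  3  1  4  2  1  2  3  4  4  5
Maximum is 5.

5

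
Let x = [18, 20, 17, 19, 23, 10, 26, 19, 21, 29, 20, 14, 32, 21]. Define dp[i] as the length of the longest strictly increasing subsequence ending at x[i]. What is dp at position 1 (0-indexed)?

2

dp[i] = 1 + max{dp[j] : j<i, x[j]<x[i]} (or 1 if no such j):
i:      0  1  2  3  4  5  6  7  8  9 10 11 12 13
x[i]:  18 20 17 19 23 10 26 19 21 29 20 14 32 21
dp:     1  2  1  2  3  1  4  2  3  5  3  2  6  4
At index 1 the value is 2.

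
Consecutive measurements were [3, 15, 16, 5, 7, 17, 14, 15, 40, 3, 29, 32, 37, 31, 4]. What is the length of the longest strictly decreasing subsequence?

Let dp[i] be the longest strictly decreasing subsequence ending at i:
i:      1  2  3  4  5  6  7  8  9 10 11 12 13 14 15
a[i]:   3 15 16  5  7 17 14 15 40  3 29 32 37 31  4
dp:     1  1  1  2  2  1  2  2  1  3  2  2  2  3  4
Maximum is 4.

4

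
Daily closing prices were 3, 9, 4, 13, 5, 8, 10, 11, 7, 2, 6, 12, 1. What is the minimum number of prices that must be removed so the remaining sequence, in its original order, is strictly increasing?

Fewest deletions = n − (longest strictly increasing subsequence).
Patience tails:
3 → extends → [3]
9 → extends → [3, 9]
4 → replaces 9 → [3, 4]
13 → extends → [3, 4, 13]
5 → replaces 13 → [3, 4, 5]
8 → extends → [3, 4, 5, 8]
10 → extends → [3, 4, 5, 8, 10]
11 → extends → [3, 4, 5, 8, 10, 11]
7 → replaces 8 → [3, 4, 5, 7, 10, 11]
2 → replaces 3 → [2, 4, 5, 7, 10, 11]
6 → replaces 7 → [2, 4, 5, 6, 10, 11]
12 → extends → [2, 4, 5, 6, 10, 11, 12]
1 → replaces 2 → [1, 4, 5, 6, 10, 11, 12]
Longest strictly increasing subsequence has length 7, so deletions = 13 − 7 = 6.

6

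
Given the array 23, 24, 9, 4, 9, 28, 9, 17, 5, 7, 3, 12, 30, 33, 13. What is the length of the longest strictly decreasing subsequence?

4

Negate each value so 'decreasing' becomes 'increasing', then run patience tails on the negated sequence:
-23 → extends → [-23]
-24 → replaces -23 → [-24]
-9 → extends → [-24, -9]
-4 → extends → [-24, -9, -4]
-9 → already a tail → [-24, -9, -4]
-28 → replaces -24 → [-28, -9, -4]
-9 → already a tail → [-28, -9, -4]
-17 → replaces -9 → [-28, -17, -4]
-5 → replaces -4 → [-28, -17, -5]
-7 → replaces -5 → [-28, -17, -7]
-3 → extends → [-28, -17, -7, -3]
-12 → replaces -7 → [-28, -17, -12, -3]
-30 → replaces -28 → [-30, -17, -12, -3]
-33 → replaces -30 → [-33, -17, -12, -3]
-13 → replaces -12 → [-33, -17, -13, -3]
Four tails, so the longest strictly decreasing subsequence of the original has length 4.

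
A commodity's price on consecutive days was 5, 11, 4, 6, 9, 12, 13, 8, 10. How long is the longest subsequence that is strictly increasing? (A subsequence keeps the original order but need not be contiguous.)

5

Track the smallest tail for each achievable length (strict):
5 → extends → [5]
11 → extends → [5, 11]
4 → replaces 5 → [4, 11]
6 → replaces 11 → [4, 6]
9 → extends → [4, 6, 9]
12 → extends → [4, 6, 9, 12]
13 → extends → [4, 6, 9, 12, 13]
8 → replaces 9 → [4, 6, 8, 12, 13]
10 → replaces 12 → [4, 6, 8, 10, 13]
Five tails, so the longest strictly increasing subsequence has length 5 (e.g. 5, 6, 9, 12, 13).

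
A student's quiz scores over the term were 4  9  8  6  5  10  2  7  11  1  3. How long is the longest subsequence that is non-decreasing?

Track the smallest tail for each achievable length (allowing ties):
4 → extends → [4]
9 → extends → [4, 9]
8 → replaces 9 → [4, 8]
6 → replaces 8 → [4, 6]
5 → replaces 6 → [4, 5]
10 → extends → [4, 5, 10]
2 → replaces 4 → [2, 5, 10]
7 → replaces 10 → [2, 5, 7]
11 → extends → [2, 5, 7, 11]
1 → replaces 2 → [1, 5, 7, 11]
3 → replaces 5 → [1, 3, 7, 11]
Four tails, so the longest non-decreasing subsequence has length 4 (e.g. 4, 9, 10, 11).

4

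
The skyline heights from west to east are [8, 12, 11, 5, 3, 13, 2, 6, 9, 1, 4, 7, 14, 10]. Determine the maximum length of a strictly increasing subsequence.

Let dp[i] be the length of the longest such subsequence ending at index i:
i:      1  2  3  4  5  6  7  8  9 10 11 12 13 14
a[i]:   8 12 11  5  3 13  2  6  9  1  4  7 14 10
dp:     1  2  2  1  1  3  1  2  3  1  2  3  4  4
Maximum dp value is 4.

4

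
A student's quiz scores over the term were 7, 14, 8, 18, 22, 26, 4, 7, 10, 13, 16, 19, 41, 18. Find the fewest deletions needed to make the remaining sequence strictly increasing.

7

Fewest deletions = n − (longest strictly increasing subsequence).
Patience tails:
7 → extends → [7]
14 → extends → [7, 14]
8 → replaces 14 → [7, 8]
18 → extends → [7, 8, 18]
22 → extends → [7, 8, 18, 22]
26 → extends → [7, 8, 18, 22, 26]
4 → replaces 7 → [4, 8, 18, 22, 26]
7 → replaces 8 → [4, 7, 18, 22, 26]
10 → replaces 18 → [4, 7, 10, 22, 26]
13 → replaces 22 → [4, 7, 10, 13, 26]
16 → replaces 26 → [4, 7, 10, 13, 16]
19 → extends → [4, 7, 10, 13, 16, 19]
41 → extends → [4, 7, 10, 13, 16, 19, 41]
18 → replaces 19 → [4, 7, 10, 13, 16, 18, 41]
Longest strictly increasing subsequence has length 7, so deletions = 14 − 7 = 7.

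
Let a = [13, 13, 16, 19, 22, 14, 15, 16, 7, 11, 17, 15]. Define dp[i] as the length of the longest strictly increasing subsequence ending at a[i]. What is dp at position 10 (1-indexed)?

2

dp[i] = 1 + max{dp[j] : j<i, a[j]<a[i]} (or 1 if no such j):
i:      1  2  3  4  5  6  7  8  9 10 11 12
a[i]:  13 13 16 19 22 14 15 16  7 11 17 15
dp:     1  1  2  3  4  2  3  4  1  2  5  3
At index 10 the value is 2.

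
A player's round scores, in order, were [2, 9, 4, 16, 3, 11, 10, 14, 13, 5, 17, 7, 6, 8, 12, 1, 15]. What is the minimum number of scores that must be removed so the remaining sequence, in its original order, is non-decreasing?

Fewest deletions = n − (longest non-decreasing subsequence).
Patience tails:
2 → extends → [2]
9 → extends → [2, 9]
4 → replaces 9 → [2, 4]
16 → extends → [2, 4, 16]
3 → replaces 4 → [2, 3, 16]
11 → replaces 16 → [2, 3, 11]
10 → replaces 11 → [2, 3, 10]
14 → extends → [2, 3, 10, 14]
13 → replaces 14 → [2, 3, 10, 13]
5 → replaces 10 → [2, 3, 5, 13]
17 → extends → [2, 3, 5, 13, 17]
7 → replaces 13 → [2, 3, 5, 7, 17]
6 → replaces 7 → [2, 3, 5, 6, 17]
8 → replaces 17 → [2, 3, 5, 6, 8]
12 → extends → [2, 3, 5, 6, 8, 12]
1 → replaces 2 → [1, 3, 5, 6, 8, 12]
15 → extends → [1, 3, 5, 6, 8, 12, 15]
Longest non-decreasing subsequence has length 7, so deletions = 17 − 7 = 10.

10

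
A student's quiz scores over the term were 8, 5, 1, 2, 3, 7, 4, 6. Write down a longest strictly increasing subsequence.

Patience tails give the LIS length; then backtrack through the dp parents:
8 → extends → [8]
5 → replaces 8 → [5]
1 → replaces 5 → [1]
2 → extends → [1, 2]
3 → extends → [1, 2, 3]
7 → extends → [1, 2, 3, 7]
4 → replaces 7 → [1, 2, 3, 4]
6 → extends → [1, 2, 3, 4, 6]
Length 5; one witness is 1, 2, 3, 4, 6.

1, 2, 3, 4, 6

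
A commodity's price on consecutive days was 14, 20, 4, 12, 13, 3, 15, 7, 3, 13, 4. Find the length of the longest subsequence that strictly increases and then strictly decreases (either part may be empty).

inc[i] = longest strictly increasing subsequence ending at i; dec[i] = longest strictly decreasing subsequence starting at i:
i:      1  2  3  4  5  6  7  8  9 10 11
a[i]:  14 20  4 12 13  3 15  7  3 13  4
inc:    1  2  1  2  3  1  4  2  1  3  2
dec:    4  4  2  3  3  1  3  2  1  2  1
Best peak at i=7 (value 15): inc=4, dec=3, length 4+3−1 = 6.

6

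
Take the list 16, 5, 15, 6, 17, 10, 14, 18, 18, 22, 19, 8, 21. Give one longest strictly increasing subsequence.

5, 6, 10, 14, 18, 19, 21

Patience tails give the LIS length; then backtrack through the dp parents:
16 → extends → [16]
5 → replaces 16 → [5]
15 → extends → [5, 15]
6 → replaces 15 → [5, 6]
17 → extends → [5, 6, 17]
10 → replaces 17 → [5, 6, 10]
14 → extends → [5, 6, 10, 14]
18 → extends → [5, 6, 10, 14, 18]
18 → already a tail → [5, 6, 10, 14, 18]
22 → extends → [5, 6, 10, 14, 18, 22]
19 → replaces 22 → [5, 6, 10, 14, 18, 19]
8 → replaces 10 → [5, 6, 8, 14, 18, 19]
21 → extends → [5, 6, 8, 14, 18, 19, 21]
Length 7; one witness is 5, 6, 10, 14, 18, 19, 21.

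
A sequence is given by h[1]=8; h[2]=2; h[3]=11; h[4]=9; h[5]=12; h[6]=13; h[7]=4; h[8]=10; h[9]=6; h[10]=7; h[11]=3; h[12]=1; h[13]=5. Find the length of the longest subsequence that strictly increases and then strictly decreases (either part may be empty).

inc[i] = longest strictly increasing subsequence ending at i; dec[i] = longest strictly decreasing subsequence starting at i:
i:      1  2  3  4  5  6  7  8  9 10 11 12 13
h[i]:   8  2 11  9 12 13  4 10  6  7  3  1  5
inc:    1  1  2  2  3  4  2  3  3  4  2  1  3
dec:    4  2  5  4  5  5  3  4  3  3  2  1  1
Best peak at i=6 (value 13): inc=4, dec=5, length 4+5−1 = 8.

8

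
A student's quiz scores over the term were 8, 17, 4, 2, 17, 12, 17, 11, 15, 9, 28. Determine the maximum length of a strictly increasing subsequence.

Track the smallest tail for each achievable length (strict):
8 → extends → [8]
17 → extends → [8, 17]
4 → replaces 8 → [4, 17]
2 → replaces 4 → [2, 17]
17 → already a tail → [2, 17]
12 → replaces 17 → [2, 12]
17 → extends → [2, 12, 17]
11 → replaces 12 → [2, 11, 17]
15 → replaces 17 → [2, 11, 15]
9 → replaces 11 → [2, 9, 15]
28 → extends → [2, 9, 15, 28]
Four tails, so the longest strictly increasing subsequence has length 4 (e.g. 8, 12, 17, 28).

4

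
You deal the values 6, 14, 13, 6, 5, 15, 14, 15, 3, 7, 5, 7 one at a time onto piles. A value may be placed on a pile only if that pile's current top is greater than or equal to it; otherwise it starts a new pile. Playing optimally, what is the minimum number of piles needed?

4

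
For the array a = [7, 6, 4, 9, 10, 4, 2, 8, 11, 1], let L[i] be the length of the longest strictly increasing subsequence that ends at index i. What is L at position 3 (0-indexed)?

2

dp[i] = 1 + max{dp[j] : j<i, a[j]<a[i]} (or 1 if no such j):
i:      0  1  2  3  4  5  6  7  8  9
a[i]:   7  6  4  9 10  4  2  8 11  1
dp:     1  1  1  2  3  1  1  2  4  1
At index 3 the value is 2.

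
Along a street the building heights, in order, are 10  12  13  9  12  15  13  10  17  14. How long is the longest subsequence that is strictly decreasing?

Negate each value so 'decreasing' becomes 'increasing', then run patience tails on the negated sequence:
-10 → extends → [-10]
-12 → replaces -10 → [-12]
-13 → replaces -12 → [-13]
-9 → extends → [-13, -9]
-12 → replaces -9 → [-13, -12]
-15 → replaces -13 → [-15, -12]
-13 → replaces -12 → [-15, -13]
-10 → extends → [-15, -13, -10]
-17 → replaces -15 → [-17, -13, -10]
-14 → replaces -13 → [-17, -14, -10]
Three tails, so the longest strictly decreasing subsequence of the original has length 3.

3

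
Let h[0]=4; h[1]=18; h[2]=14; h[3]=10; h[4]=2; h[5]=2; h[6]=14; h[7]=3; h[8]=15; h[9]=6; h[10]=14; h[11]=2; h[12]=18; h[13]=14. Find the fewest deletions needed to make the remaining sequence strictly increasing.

Fewest deletions = n − (longest strictly increasing subsequence).
Patience tails:
4 → extends → [4]
18 → extends → [4, 18]
14 → replaces 18 → [4, 14]
10 → replaces 14 → [4, 10]
2 → replaces 4 → [2, 10]
2 → already a tail → [2, 10]
14 → extends → [2, 10, 14]
3 → replaces 10 → [2, 3, 14]
15 → extends → [2, 3, 14, 15]
6 → replaces 14 → [2, 3, 6, 15]
14 → replaces 15 → [2, 3, 6, 14]
2 → already a tail → [2, 3, 6, 14]
18 → extends → [2, 3, 6, 14, 18]
14 → already a tail → [2, 3, 6, 14, 18]
Longest strictly increasing subsequence has length 5, so deletions = 14 − 5 = 9.

9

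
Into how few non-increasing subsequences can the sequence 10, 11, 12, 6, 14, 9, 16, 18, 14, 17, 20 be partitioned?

7

The minimum number of non-increasing subsequences covering a sequence equals the length of its longest strictly increasing subsequence.
LIS length is 7 (e.g. 10, 11, 12, 14, 16, 18, 20), so 7 piles are needed.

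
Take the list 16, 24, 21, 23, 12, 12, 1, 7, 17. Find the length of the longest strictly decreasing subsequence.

Let dp[i] be the longest strictly decreasing subsequence ending at i:
i:      1  2  3  4  5  6  7  8  9
a[i]:  16 24 21 23 12 12  1  7 17
dp:     1  1  2  2  3  3  4  4  3
Maximum is 4.

4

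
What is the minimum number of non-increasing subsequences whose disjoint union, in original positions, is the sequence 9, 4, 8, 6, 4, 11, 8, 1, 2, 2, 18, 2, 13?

4

Place each on the leftmost legal pile:
9 → new pile 1 (tops now [9])
4 → pile 1 (tops now [4])
8 → new pile 2 (tops now [4, 8])
6 → pile 2 (tops now [4, 6])
4 → pile 1 (tops now [4, 6])
11 → new pile 3 (tops now [4, 6, 11])
8 → pile 3 (tops now [4, 6, 8])
1 → pile 1 (tops now [1, 6, 8])
2 → pile 2 (tops now [1, 2, 8])
2 → pile 2 (tops now [1, 2, 8])
18 → new pile 4 (tops now [1, 2, 8, 18])
2 → pile 2 (tops now [1, 2, 8, 18])
13 → pile 4 (tops now [1, 2, 8, 13])
Four piles.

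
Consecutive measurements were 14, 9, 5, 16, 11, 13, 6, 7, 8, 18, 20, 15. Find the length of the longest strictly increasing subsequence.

Let dp[i] be the length of the longest such subsequence ending at index i:
i:      1  2  3  4  5  6  7  8  9 10 11 12
a[i]:  14  9  5 16 11 13  6  7  8 18 20 15
dp:     1  1  1  2  2  3  2  3  4  5  6  5
Maximum dp value is 6.

6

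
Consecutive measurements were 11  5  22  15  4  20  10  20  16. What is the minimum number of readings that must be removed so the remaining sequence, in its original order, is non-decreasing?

5

Fewest deletions = n − (longest non-decreasing subsequence).
Patience tails:
11 → extends → [11]
5 → replaces 11 → [5]
22 → extends → [5, 22]
15 → replaces 22 → [5, 15]
4 → replaces 5 → [4, 15]
20 → extends → [4, 15, 20]
10 → replaces 15 → [4, 10, 20]
20 → extends → [4, 10, 20, 20]
16 → replaces 20 → [4, 10, 16, 20]
Longest non-decreasing subsequence has length 4, so deletions = 9 − 4 = 5.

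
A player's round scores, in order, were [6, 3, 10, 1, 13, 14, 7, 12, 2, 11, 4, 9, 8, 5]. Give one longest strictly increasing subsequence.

6, 10, 13, 14

Patience tails give the LIS length; then backtrack through the dp parents:
6 → extends → [6]
3 → replaces 6 → [3]
10 → extends → [3, 10]
1 → replaces 3 → [1, 10]
13 → extends → [1, 10, 13]
14 → extends → [1, 10, 13, 14]
7 → replaces 10 → [1, 7, 13, 14]
12 → replaces 13 → [1, 7, 12, 14]
2 → replaces 7 → [1, 2, 12, 14]
11 → replaces 12 → [1, 2, 11, 14]
4 → replaces 11 → [1, 2, 4, 14]
9 → replaces 14 → [1, 2, 4, 9]
8 → replaces 9 → [1, 2, 4, 8]
5 → replaces 8 → [1, 2, 4, 5]
Length 4; one witness is 6, 10, 13, 14.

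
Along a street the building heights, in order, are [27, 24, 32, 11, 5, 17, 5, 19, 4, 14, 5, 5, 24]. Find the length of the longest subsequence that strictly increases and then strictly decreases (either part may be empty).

inc[i] = longest strictly increasing subsequence ending at i; dec[i] = longest strictly decreasing subsequence starting at i:
i:      1  2  3  4  5  6  7  8  9 10 11 12 13
a[i]:  27 24 32 11  5 17  5 19  4 14  5  5 24
inc:    1  1  2  1  1  2  1  3  1  2  2  2  4
dec:    5  4  4  3  2  3  2  3  1  2  1  1  1
Best peak at i=1 (value 27): inc=1, dec=5, length 1+5−1 = 5.

5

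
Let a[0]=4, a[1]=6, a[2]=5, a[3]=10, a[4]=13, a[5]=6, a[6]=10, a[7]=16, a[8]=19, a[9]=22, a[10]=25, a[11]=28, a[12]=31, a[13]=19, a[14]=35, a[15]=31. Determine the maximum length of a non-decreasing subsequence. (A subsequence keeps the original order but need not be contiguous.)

11

Let dp[i] be the length of the longest such subsequence ending at index i:
i:      0  1  2  3  4  5  6  7  8  9 10 11 12 13 14 15
a[i]:   4  6  5 10 13  6 10 16 19 22 25 28 31 19 35 31
dp:     1  2  2  3  4  3  4  5  6  7  8  9 10  7 11 11
Maximum dp value is 11.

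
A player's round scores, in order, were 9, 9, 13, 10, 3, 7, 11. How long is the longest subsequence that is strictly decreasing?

Negate each value so 'decreasing' becomes 'increasing', then run patience tails on the negated sequence:
-9 → extends → [-9]
-9 → already a tail → [-9]
-13 → replaces -9 → [-13]
-10 → extends → [-13, -10]
-3 → extends → [-13, -10, -3]
-7 → replaces -3 → [-13, -10, -7]
-11 → replaces -10 → [-13, -11, -7]
Three tails, so the longest strictly decreasing subsequence of the original has length 3.

3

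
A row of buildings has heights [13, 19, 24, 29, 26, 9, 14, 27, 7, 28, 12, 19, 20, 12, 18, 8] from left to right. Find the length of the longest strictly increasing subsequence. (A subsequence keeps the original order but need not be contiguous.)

Track the smallest tail for each achievable length (strict):
13 → extends → [13]
19 → extends → [13, 19]
24 → extends → [13, 19, 24]
29 → extends → [13, 19, 24, 29]
26 → replaces 29 → [13, 19, 24, 26]
9 → replaces 13 → [9, 19, 24, 26]
14 → replaces 19 → [9, 14, 24, 26]
27 → extends → [9, 14, 24, 26, 27]
7 → replaces 9 → [7, 14, 24, 26, 27]
28 → extends → [7, 14, 24, 26, 27, 28]
12 → replaces 14 → [7, 12, 24, 26, 27, 28]
19 → replaces 24 → [7, 12, 19, 26, 27, 28]
20 → replaces 26 → [7, 12, 19, 20, 27, 28]
12 → already a tail → [7, 12, 19, 20, 27, 28]
18 → replaces 19 → [7, 12, 18, 20, 27, 28]
8 → replaces 12 → [7, 8, 18, 20, 27, 28]
Six tails, so the longest strictly increasing subsequence has length 6 (e.g. 13, 19, 24, 26, 27, 28).

6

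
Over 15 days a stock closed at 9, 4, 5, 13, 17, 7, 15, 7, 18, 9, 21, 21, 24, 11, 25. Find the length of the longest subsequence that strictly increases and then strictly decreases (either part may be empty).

inc[i] = longest strictly increasing subsequence ending at i; dec[i] = longest strictly decreasing subsequence starting at i:
i:      1  2  3  4  5  6  7  8  9 10 11 12 13 14 15
a[i]:   9  4  5 13 17  7 15  7 18  9 21 21 24 11 25
inc:    1  1  2  3  4  3  4  3  5  4  6  6  7  5  8
dec:    2  1  1  2  3  1  2  1  2  1  2  2  2  1  1
Best peak at i=13 (value 24): inc=7, dec=2, length 7+2−1 = 8.

8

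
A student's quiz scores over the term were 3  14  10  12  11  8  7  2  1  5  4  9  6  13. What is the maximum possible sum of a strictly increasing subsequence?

Let S[i] be the best sum of a strictly increasing subsequence ending at i:
i:      1  2  3  4  5  6  7  8  9 10 11 12 13 14
a[i]:   3 14 10 12 11  8  7  2  1  5  4  9  6 13
S:      3 17 13 25 24 11 10  2  1  8  7 20 14 38
Maximum is 38 (e.g. 3 + 10 + 12 + 13).

38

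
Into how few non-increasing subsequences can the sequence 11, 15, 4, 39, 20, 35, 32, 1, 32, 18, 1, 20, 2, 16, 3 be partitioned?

Place each on the leftmost legal pile:
11 → new pile 1 (tops now [11])
15 → new pile 2 (tops now [11, 15])
4 → pile 1 (tops now [4, 15])
39 → new pile 3 (tops now [4, 15, 39])
20 → pile 3 (tops now [4, 15, 20])
35 → new pile 4 (tops now [4, 15, 20, 35])
32 → pile 4 (tops now [4, 15, 20, 32])
1 → pile 1 (tops now [1, 15, 20, 32])
32 → pile 4 (tops now [1, 15, 20, 32])
18 → pile 3 (tops now [1, 15, 18, 32])
1 → pile 1 (tops now [1, 15, 18, 32])
20 → pile 4 (tops now [1, 15, 18, 20])
2 → pile 2 (tops now [1, 2, 18, 20])
16 → pile 3 (tops now [1, 2, 16, 20])
3 → pile 3 (tops now [1, 2, 3, 20])
Four piles.

4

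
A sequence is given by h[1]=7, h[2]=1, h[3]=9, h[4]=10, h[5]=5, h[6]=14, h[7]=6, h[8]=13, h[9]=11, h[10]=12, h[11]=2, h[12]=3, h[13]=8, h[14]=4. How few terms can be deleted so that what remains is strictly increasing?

Fewest deletions = n − (longest strictly increasing subsequence).
i:      1  2  3  4  5  6  7  8  9 10 11 12 13 14
h[i]:   7  1  9 10  5 14  6 13 11 12  2  3  8  4
dp:     1  1  2  3  2  4  3  4  4  5  2  3  4  4
max dp = 5, so deletions = 14 − 5 = 9.

9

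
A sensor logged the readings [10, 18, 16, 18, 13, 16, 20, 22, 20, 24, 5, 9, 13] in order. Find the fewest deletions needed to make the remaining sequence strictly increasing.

7

Fewest deletions = n − (longest strictly increasing subsequence).
Patience tails:
10 → extends → [10]
18 → extends → [10, 18]
16 → replaces 18 → [10, 16]
18 → extends → [10, 16, 18]
13 → replaces 16 → [10, 13, 18]
16 → replaces 18 → [10, 13, 16]
20 → extends → [10, 13, 16, 20]
22 → extends → [10, 13, 16, 20, 22]
20 → already a tail → [10, 13, 16, 20, 22]
24 → extends → [10, 13, 16, 20, 22, 24]
5 → replaces 10 → [5, 13, 16, 20, 22, 24]
9 → replaces 13 → [5, 9, 16, 20, 22, 24]
13 → replaces 16 → [5, 9, 13, 20, 22, 24]
Longest strictly increasing subsequence has length 6, so deletions = 13 − 6 = 7.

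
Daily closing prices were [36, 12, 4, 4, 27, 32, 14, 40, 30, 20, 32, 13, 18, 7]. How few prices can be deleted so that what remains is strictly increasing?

Fewest deletions = n − (longest strictly increasing subsequence).
Patience tails:
36 → extends → [36]
12 → replaces 36 → [12]
4 → replaces 12 → [4]
4 → already a tail → [4]
27 → extends → [4, 27]
32 → extends → [4, 27, 32]
14 → replaces 27 → [4, 14, 32]
40 → extends → [4, 14, 32, 40]
30 → replaces 32 → [4, 14, 30, 40]
20 → replaces 30 → [4, 14, 20, 40]
32 → replaces 40 → [4, 14, 20, 32]
13 → replaces 14 → [4, 13, 20, 32]
18 → replaces 20 → [4, 13, 18, 32]
7 → replaces 13 → [4, 7, 18, 32]
Longest strictly increasing subsequence has length 4, so deletions = 14 − 4 = 10.

10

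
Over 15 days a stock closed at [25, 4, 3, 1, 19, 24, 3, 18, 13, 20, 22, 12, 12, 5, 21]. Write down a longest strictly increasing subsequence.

Patience tails give the LIS length; then backtrack through the dp parents:
25 → extends → [25]
4 → replaces 25 → [4]
3 → replaces 4 → [3]
1 → replaces 3 → [1]
19 → extends → [1, 19]
24 → extends → [1, 19, 24]
3 → replaces 19 → [1, 3, 24]
18 → replaces 24 → [1, 3, 18]
13 → replaces 18 → [1, 3, 13]
20 → extends → [1, 3, 13, 20]
22 → extends → [1, 3, 13, 20, 22]
12 → replaces 13 → [1, 3, 12, 20, 22]
12 → already a tail → [1, 3, 12, 20, 22]
5 → replaces 12 → [1, 3, 5, 20, 22]
21 → replaces 22 → [1, 3, 5, 20, 21]
Length 5; one witness is 1, 3, 18, 20, 22.

1, 3, 18, 20, 22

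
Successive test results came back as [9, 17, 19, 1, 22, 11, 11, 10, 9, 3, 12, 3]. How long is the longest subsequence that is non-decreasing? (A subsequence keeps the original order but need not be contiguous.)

4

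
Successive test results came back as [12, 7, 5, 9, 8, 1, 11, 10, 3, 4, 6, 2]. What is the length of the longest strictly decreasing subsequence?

5

Negate each value so 'decreasing' becomes 'increasing', then run patience tails on the negated sequence:
-12 → extends → [-12]
-7 → extends → [-12, -7]
-5 → extends → [-12, -7, -5]
-9 → replaces -7 → [-12, -9, -5]
-8 → replaces -5 → [-12, -9, -8]
-1 → extends → [-12, -9, -8, -1]
-11 → replaces -9 → [-12, -11, -8, -1]
-10 → replaces -8 → [-12, -11, -10, -1]
-3 → replaces -1 → [-12, -11, -10, -3]
-4 → replaces -3 → [-12, -11, -10, -4]
-6 → replaces -4 → [-12, -11, -10, -6]
-2 → extends → [-12, -11, -10, -6, -2]
Five tails, so the longest strictly decreasing subsequence of the original has length 5.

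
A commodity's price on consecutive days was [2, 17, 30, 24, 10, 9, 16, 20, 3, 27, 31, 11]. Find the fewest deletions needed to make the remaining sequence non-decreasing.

Fewest deletions = n − (longest non-decreasing subsequence).
Patience tails:
2 → extends → [2]
17 → extends → [2, 17]
30 → extends → [2, 17, 30]
24 → replaces 30 → [2, 17, 24]
10 → replaces 17 → [2, 10, 24]
9 → replaces 10 → [2, 9, 24]
16 → replaces 24 → [2, 9, 16]
20 → extends → [2, 9, 16, 20]
3 → replaces 9 → [2, 3, 16, 20]
27 → extends → [2, 3, 16, 20, 27]
31 → extends → [2, 3, 16, 20, 27, 31]
11 → replaces 16 → [2, 3, 11, 20, 27, 31]
Longest non-decreasing subsequence has length 6, so deletions = 12 − 6 = 6.

6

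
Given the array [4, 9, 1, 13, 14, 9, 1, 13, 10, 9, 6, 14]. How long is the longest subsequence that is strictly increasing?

4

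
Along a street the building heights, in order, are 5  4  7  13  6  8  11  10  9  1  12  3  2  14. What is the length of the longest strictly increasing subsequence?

Track the smallest tail for each achievable length (strict):
5 → extends → [5]
4 → replaces 5 → [4]
7 → extends → [4, 7]
13 → extends → [4, 7, 13]
6 → replaces 7 → [4, 6, 13]
8 → replaces 13 → [4, 6, 8]
11 → extends → [4, 6, 8, 11]
10 → replaces 11 → [4, 6, 8, 10]
9 → replaces 10 → [4, 6, 8, 9]
1 → replaces 4 → [1, 6, 8, 9]
12 → extends → [1, 6, 8, 9, 12]
3 → replaces 6 → [1, 3, 8, 9, 12]
2 → replaces 3 → [1, 2, 8, 9, 12]
14 → extends → [1, 2, 8, 9, 12, 14]
Six tails, so the longest strictly increasing subsequence has length 6 (e.g. 5, 7, 8, 11, 12, 14).

6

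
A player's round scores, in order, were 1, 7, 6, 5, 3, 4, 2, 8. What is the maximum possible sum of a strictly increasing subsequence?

16

Let S[i] be the best sum of a strictly increasing subsequence ending at i:
i:      1  2  3  4  5  6  7  8
a[i]:   1  7  6  5  3  4  2  8
S:      1  8  7  6  4  8  3 16
Maximum is 16 (e.g. 1 + 3 + 4 + 8).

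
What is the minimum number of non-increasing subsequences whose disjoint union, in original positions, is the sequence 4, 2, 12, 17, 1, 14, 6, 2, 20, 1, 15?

Place each on the leftmost legal pile:
4 → new pile 1 (tops now [4])
2 → pile 1 (tops now [2])
12 → new pile 2 (tops now [2, 12])
17 → new pile 3 (tops now [2, 12, 17])
1 → pile 1 (tops now [1, 12, 17])
14 → pile 3 (tops now [1, 12, 14])
6 → pile 2 (tops now [1, 6, 14])
2 → pile 2 (tops now [1, 2, 14])
20 → new pile 4 (tops now [1, 2, 14, 20])
1 → pile 1 (tops now [1, 2, 14, 20])
15 → pile 4 (tops now [1, 2, 14, 15])
Four piles.

4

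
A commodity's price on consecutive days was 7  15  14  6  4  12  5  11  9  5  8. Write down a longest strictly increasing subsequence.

Patience tails give the LIS length; then backtrack through the dp parents:
7 → extends → [7]
15 → extends → [7, 15]
14 → replaces 15 → [7, 14]
6 → replaces 7 → [6, 14]
4 → replaces 6 → [4, 14]
12 → replaces 14 → [4, 12]
5 → replaces 12 → [4, 5]
11 → extends → [4, 5, 11]
9 → replaces 11 → [4, 5, 9]
5 → already a tail → [4, 5, 9]
8 → replaces 9 → [4, 5, 8]
Length 3; one witness is 4, 5, 11.

4, 5, 11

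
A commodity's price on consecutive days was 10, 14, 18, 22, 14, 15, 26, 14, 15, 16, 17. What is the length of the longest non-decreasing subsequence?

7

Track the smallest tail for each achievable length (allowing ties):
10 → extends → [10]
14 → extends → [10, 14]
18 → extends → [10, 14, 18]
22 → extends → [10, 14, 18, 22]
14 → replaces 18 → [10, 14, 14, 22]
15 → replaces 22 → [10, 14, 14, 15]
26 → extends → [10, 14, 14, 15, 26]
14 → replaces 15 → [10, 14, 14, 14, 26]
15 → replaces 26 → [10, 14, 14, 14, 15]
16 → extends → [10, 14, 14, 14, 15, 16]
17 → extends → [10, 14, 14, 14, 15, 16, 17]
Seven tails, so the longest non-decreasing subsequence has length 7 (e.g. 10, 14, 14, 15, 15, 16, 17).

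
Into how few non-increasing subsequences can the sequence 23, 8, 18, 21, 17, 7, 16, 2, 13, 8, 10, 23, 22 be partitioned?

Place each on the leftmost legal pile:
23 → new pile 1 (tops now [23])
8 → pile 1 (tops now [8])
18 → new pile 2 (tops now [8, 18])
21 → new pile 3 (tops now [8, 18, 21])
17 → pile 2 (tops now [8, 17, 21])
7 → pile 1 (tops now [7, 17, 21])
16 → pile 2 (tops now [7, 16, 21])
2 → pile 1 (tops now [2, 16, 21])
13 → pile 2 (tops now [2, 13, 21])
8 → pile 2 (tops now [2, 8, 21])
10 → pile 3 (tops now [2, 8, 10])
23 → new pile 4 (tops now [2, 8, 10, 23])
22 → pile 4 (tops now [2, 8, 10, 22])
Four piles.

4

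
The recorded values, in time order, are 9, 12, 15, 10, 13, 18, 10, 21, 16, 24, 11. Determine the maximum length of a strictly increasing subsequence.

Let dp[i] be the length of the longest such subsequence ending at index i:
i:      1  2  3  4  5  6  7  8  9 10 11
a[i]:   9 12 15 10 13 18 10 21 16 24 11
dp:     1  2  3  2  3  4  2  5  4  6  3
Maximum dp value is 6.

6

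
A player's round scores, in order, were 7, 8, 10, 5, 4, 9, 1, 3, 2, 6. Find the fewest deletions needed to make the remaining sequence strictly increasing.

Fewest deletions = n − (longest strictly increasing subsequence).
i:      1  2  3  4  5  6  7  8  9 10
a[i]:   7  8 10  5  4  9  1  3  2  6
dp:     1  2  3  1  1  3  1  2  2  3
max dp = 3, so deletions = 10 − 3 = 7.

7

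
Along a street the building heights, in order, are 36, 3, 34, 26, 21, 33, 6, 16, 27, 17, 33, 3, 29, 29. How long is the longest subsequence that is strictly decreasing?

6

Negate each value so 'decreasing' becomes 'increasing', then run patience tails on the negated sequence:
-36 → extends → [-36]
-3 → extends → [-36, -3]
-34 → replaces -3 → [-36, -34]
-26 → extends → [-36, -34, -26]
-21 → extends → [-36, -34, -26, -21]
-33 → replaces -26 → [-36, -34, -33, -21]
-6 → extends → [-36, -34, -33, -21, -6]
-16 → replaces -6 → [-36, -34, -33, -21, -16]
-27 → replaces -21 → [-36, -34, -33, -27, -16]
-17 → replaces -16 → [-36, -34, -33, -27, -17]
-33 → already a tail → [-36, -34, -33, -27, -17]
-3 → extends → [-36, -34, -33, -27, -17, -3]
-29 → replaces -27 → [-36, -34, -33, -29, -17, -3]
-29 → already a tail → [-36, -34, -33, -29, -17, -3]
Six tails, so the longest strictly decreasing subsequence of the original has length 6.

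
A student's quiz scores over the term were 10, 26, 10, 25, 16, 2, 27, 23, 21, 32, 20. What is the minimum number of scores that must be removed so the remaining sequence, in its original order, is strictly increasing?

7

Fewest deletions = n − (longest strictly increasing subsequence).
Patience tails:
10 → extends → [10]
26 → extends → [10, 26]
10 → already a tail → [10, 26]
25 → replaces 26 → [10, 25]
16 → replaces 25 → [10, 16]
2 → replaces 10 → [2, 16]
27 → extends → [2, 16, 27]
23 → replaces 27 → [2, 16, 23]
21 → replaces 23 → [2, 16, 21]
32 → extends → [2, 16, 21, 32]
20 → replaces 21 → [2, 16, 20, 32]
Longest strictly increasing subsequence has length 4, so deletions = 11 − 4 = 7.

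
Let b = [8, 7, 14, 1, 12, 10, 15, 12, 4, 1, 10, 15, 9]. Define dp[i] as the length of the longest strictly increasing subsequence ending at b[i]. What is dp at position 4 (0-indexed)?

2

dp[i] = 1 + max{dp[j] : j<i, b[j]<b[i]} (or 1 if no such j):
i:      0  1  2  3  4  5  6  7  8  9 10 11 12
b[i]:   8  7 14  1 12 10 15 12  4  1 10 15  9
dp:     1  1  2  1  2  2  3  3  2  1  3  4  3
At index 4 the value is 2.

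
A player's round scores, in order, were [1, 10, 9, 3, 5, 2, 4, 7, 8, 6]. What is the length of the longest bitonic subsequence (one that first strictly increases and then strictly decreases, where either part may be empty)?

inc[i] = longest strictly increasing subsequence ending at i; dec[i] = longest strictly decreasing subsequence starting at i:
i:      1  2  3  4  5  6  7  8  9 10
a[i]:   1 10  9  3  5  2  4  7  8  6
inc:    1  2  2  2  3  2  3  4  5  4
dec:    1  4  3  2  2  1  1  2  2  1
Best peak at i=9 (value 8): inc=5, dec=2, length 5+2−1 = 6.

6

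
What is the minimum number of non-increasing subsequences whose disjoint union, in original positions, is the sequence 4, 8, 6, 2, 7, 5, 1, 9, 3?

4

Place each on the leftmost legal pile:
4 → new pile 1 (tops now [4])
8 → new pile 2 (tops now [4, 8])
6 → pile 2 (tops now [4, 6])
2 → pile 1 (tops now [2, 6])
7 → new pile 3 (tops now [2, 6, 7])
5 → pile 2 (tops now [2, 5, 7])
1 → pile 1 (tops now [1, 5, 7])
9 → new pile 4 (tops now [1, 5, 7, 9])
3 → pile 2 (tops now [1, 3, 7, 9])
Four piles.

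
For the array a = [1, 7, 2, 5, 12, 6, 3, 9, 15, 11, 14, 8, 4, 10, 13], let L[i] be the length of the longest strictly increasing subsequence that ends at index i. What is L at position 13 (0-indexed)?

dp[i] = 1 + max{dp[j] : j<i, a[j]<a[i]} (or 1 if no such j):
i:      0  1  2  3  4  5  6  7  8  9 10 11 12 13 14
a[i]:   1  7  2  5 12  6  3  9 15 11 14  8  4 10 13
dp:     1  2  2  3  4  4  3  5  6  6  7  5  4  6  7
At index 13 the value is 6.

6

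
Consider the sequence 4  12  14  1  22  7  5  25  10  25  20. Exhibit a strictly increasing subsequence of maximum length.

4, 12, 14, 22, 25

Patience tails give the LIS length; then backtrack through the dp parents:
4 → extends → [4]
12 → extends → [4, 12]
14 → extends → [4, 12, 14]
1 → replaces 4 → [1, 12, 14]
22 → extends → [1, 12, 14, 22]
7 → replaces 12 → [1, 7, 14, 22]
5 → replaces 7 → [1, 5, 14, 22]
25 → extends → [1, 5, 14, 22, 25]
10 → replaces 14 → [1, 5, 10, 22, 25]
25 → already a tail → [1, 5, 10, 22, 25]
20 → replaces 22 → [1, 5, 10, 20, 25]
Length 5; one witness is 4, 12, 14, 22, 25.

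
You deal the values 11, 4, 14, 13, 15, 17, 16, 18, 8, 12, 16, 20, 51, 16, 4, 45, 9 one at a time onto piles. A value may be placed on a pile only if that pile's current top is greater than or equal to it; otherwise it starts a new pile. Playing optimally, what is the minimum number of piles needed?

Place each on the leftmost legal pile:
11 → new pile 1 (tops now [11])
4 → pile 1 (tops now [4])
14 → new pile 2 (tops now [4, 14])
13 → pile 2 (tops now [4, 13])
15 → new pile 3 (tops now [4, 13, 15])
17 → new pile 4 (tops now [4, 13, 15, 17])
16 → pile 4 (tops now [4, 13, 15, 16])
18 → new pile 5 (tops now [4, 13, 15, 16, 18])
8 → pile 2 (tops now [4, 8, 15, 16, 18])
12 → pile 3 (tops now [4, 8, 12, 16, 18])
16 → pile 4 (tops now [4, 8, 12, 16, 18])
20 → new pile 6 (tops now [4, 8, 12, 16, 18, 20])
51 → new pile 7 (tops now [4, 8, 12, 16, 18, 20, 51])
16 → pile 4 (tops now [4, 8, 12, 16, 18, 20, 51])
4 → pile 1 (tops now [4, 8, 12, 16, 18, 20, 51])
45 → pile 7 (tops now [4, 8, 12, 16, 18, 20, 45])
9 → pile 3 (tops now [4, 8, 9, 16, 18, 20, 45])
Seven piles.

7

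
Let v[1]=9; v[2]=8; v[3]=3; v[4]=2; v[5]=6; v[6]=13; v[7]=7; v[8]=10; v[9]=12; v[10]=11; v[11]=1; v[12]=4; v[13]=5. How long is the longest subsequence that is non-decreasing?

Let dp[i] be the length of the longest such subsequence ending at index i:
i:      1  2  3  4  5  6  7  8  9 10 11 12 13
v[i]:   9  8  3  2  6 13  7 10 12 11  1  4  5
dp:     1  1  1  1  2  3  3  4  5  5  1  2  3
Maximum dp value is 5.

5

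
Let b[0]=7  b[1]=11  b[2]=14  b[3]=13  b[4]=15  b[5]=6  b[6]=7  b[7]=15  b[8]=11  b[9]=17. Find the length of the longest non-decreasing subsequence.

6

Let dp[i] be the length of the longest such subsequence ending at index i:
i:      0  1  2  3  4  5  6  7  8  9
b[i]:   7 11 14 13 15  6  7 15 11 17
dp:     1  2  3  3  4  1  2  5  3  6
Maximum dp value is 6.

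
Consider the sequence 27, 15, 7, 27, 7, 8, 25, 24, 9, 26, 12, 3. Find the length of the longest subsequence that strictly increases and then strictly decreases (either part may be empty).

inc[i] = longest strictly increasing subsequence ending at i; dec[i] = longest strictly decreasing subsequence starting at i:
i:      1  2  3  4  5  6  7  8  9 10 11 12
a[i]:  27 15  7 27  7  8 25 24  9 26 12  3
inc:    1  1  1  2  1  2  3  3  3  4  4  1
dec:    5  3  2  5  2  2  4  3  2  3  2  1
Best peak at i=4 (value 27): inc=2, dec=5, length 2+5−1 = 6.

6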